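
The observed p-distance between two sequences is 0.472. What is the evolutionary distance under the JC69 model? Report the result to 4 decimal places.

0.7443

d = −(3/4) ln(1 − 4p/3) = −0.75 ln(1 − 0.629333) = −0.75 ln(0.370667)
  = −0.75 × (-0.992451) = 0.744338 substitutions/site.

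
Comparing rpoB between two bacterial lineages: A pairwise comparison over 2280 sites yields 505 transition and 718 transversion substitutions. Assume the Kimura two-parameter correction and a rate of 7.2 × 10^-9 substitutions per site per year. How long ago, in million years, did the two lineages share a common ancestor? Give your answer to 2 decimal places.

66.50

P = 505/2280 ≈ 0.221491 and Q = 718/2280 ≈ 0.314912.
Under the Kimura two-parameter model, d = −½ ln(1 − 2P − Q) − ¼ ln(1 − 2Q).
1 − 2P − Q = 0.242106, giving −½ ln(0.242106) = 0.709190.
1 − 2Q = 0.370176, giving −¼ ln(0.370176) = 0.248444.
d = 0.709190 + 0.248444 = 0.957634.
Under a molecular clock d = 2μt, so t = d/(2μ) = 0.957634 / (2 × 7.2 × 10^-9) = 66.50 million years.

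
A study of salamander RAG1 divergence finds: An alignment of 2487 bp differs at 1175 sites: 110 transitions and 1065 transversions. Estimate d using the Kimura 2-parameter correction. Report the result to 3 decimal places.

P = 110/2487 ≈ 0.04423 and Q = 1065/2487 ≈ 0.428227.
Under the Kimura two-parameter model, d = −½ ln(1 − 2P − Q) − ¼ ln(1 − 2Q).
1 − 2P − Q = 0.483313, giving −½ ln(0.483313) = 0.363545.
1 − 2Q = 0.143546, giving −¼ ln(0.143546) = 0.485275.
d = 0.363545 + 0.485275 = 0.848820.

0.849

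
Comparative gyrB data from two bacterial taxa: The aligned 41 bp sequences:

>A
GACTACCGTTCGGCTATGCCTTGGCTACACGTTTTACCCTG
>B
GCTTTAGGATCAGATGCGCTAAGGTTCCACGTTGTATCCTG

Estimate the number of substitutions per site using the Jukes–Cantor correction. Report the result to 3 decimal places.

0.604

The sequences differ at 17 of 41 sites, so p = 17/41 ≈ 0.414634.
d = −(3/4) ln(1 − 4p/3) = −0.75 ln(1 − 0.552845) = −0.75 ln(0.447155)
  = −0.75 × (-0.804850) = 0.603638 substitutions/site.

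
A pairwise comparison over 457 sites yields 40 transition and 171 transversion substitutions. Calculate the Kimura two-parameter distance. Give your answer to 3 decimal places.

P = 40/457 ≈ 0.087527 and Q = 171/457 ≈ 0.374179.
Under the Kimura two-parameter model, d = −½ ln(1 − 2P − Q) − ¼ ln(1 − 2Q).
1 − 2P − Q = 0.450767, giving −½ ln(0.450767) = 0.398402.
1 − 2Q = 0.251642, giving −¼ ln(0.251642) = 0.344937.
d = 0.398402 + 0.344937 = 0.743339.

0.743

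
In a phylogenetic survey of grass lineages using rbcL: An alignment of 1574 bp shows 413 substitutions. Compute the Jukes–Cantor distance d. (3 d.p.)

p = 413/1574 ≈ 0.262389.
d = −(3/4) ln(1 − 4p/3) = −0.75 ln(1 − 0.349852) = −0.75 ln(0.650148)
  = −0.75 × (-0.430555) = 0.322916 substitutions/site.

0.323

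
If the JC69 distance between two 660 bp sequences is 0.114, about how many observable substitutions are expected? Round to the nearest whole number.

Invert JC69: p = (3/4)(1 − e^(−4d/3)) = 0.75 × (1 − e^(-0.152)) = 0.75 × (1 − 0.858988) = 0.105759.
Expected differing sites = pL ≈ 0.105759 × 660 = 69.80094 ≈ 70.

70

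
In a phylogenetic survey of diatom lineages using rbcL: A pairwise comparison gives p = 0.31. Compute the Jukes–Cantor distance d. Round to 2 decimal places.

0.40

d = −(3/4) ln(1 − 4p/3) = −0.75 ln(1 − 0.413333) = −0.75 ln(0.586667)
  = −0.75 × (-0.533298) = 0.399974 substitutions/site.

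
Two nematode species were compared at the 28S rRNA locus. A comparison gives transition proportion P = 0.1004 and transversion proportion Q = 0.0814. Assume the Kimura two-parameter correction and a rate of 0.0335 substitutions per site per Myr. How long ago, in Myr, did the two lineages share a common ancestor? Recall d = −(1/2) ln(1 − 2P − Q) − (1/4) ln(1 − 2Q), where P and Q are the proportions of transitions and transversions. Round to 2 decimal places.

Under the Kimura two-parameter model, d = −½ ln(1 − 2P − Q) − ¼ ln(1 − 2Q).
1 − 2P − Q = 0.7178, giving −½ ln(0.7178) = 0.165782.
1 − 2Q = 0.8372, giving −¼ ln(0.8372) = 0.044423.
d = 0.165782 + 0.044423 = 0.210205.
Under a molecular clock d = 2μt, so t = d/(2μ) = 0.210205 / (2 × 0.0335) = 3.14 Myr.

3.14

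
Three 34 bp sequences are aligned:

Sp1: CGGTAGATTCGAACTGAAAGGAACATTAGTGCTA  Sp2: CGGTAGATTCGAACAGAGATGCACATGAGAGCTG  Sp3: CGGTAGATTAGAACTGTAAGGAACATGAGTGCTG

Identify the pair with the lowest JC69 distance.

Sp1 and Sp3

Sp1–Sp2: 7/34 differ, p = 0.206, d = 0.241.
Sp1–Sp3: 4/34 differ, p = 0.118, d = 0.128.
Sp2–Sp3: 7/34 differ, p = 0.206, d = 0.241.
The smallest distance is between Sp1 and Sp3.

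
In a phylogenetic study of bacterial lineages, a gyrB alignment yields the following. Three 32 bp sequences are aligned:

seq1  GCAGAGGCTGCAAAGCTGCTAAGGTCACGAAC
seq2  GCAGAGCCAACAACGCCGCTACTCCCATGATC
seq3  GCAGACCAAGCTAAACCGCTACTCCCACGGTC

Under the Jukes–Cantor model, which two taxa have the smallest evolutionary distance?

seq2 and seq3

seq1–seq2: 11/32 differ, p = 0.344, d = 0.460.
seq1–seq3: 13/32 differ, p = 0.406, d = 0.585.
seq2–seq3: 8/32 differ, p = 0.250, d = 0.304.
The smallest distance is between seq2 and seq3.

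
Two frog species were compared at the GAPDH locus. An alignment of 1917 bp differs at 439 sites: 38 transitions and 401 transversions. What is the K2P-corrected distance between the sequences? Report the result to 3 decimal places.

0.279

P = 38/1917 ≈ 0.019823 and Q = 401/1917 ≈ 0.209181.
Under the Kimura two-parameter model, d = −½ ln(1 − 2P − Q) − ¼ ln(1 − 2Q).
1 − 2P − Q = 0.751173, giving −½ ln(0.751173) = 0.143060.
1 − 2Q = 0.581638, giving −¼ ln(0.581638) = 0.135477.
d = 0.143060 + 0.135477 = 0.278537.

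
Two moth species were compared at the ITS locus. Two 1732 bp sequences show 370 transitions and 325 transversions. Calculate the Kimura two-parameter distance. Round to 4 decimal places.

0.5947

P = 370/1732 ≈ 0.213626 and Q = 325/1732 ≈ 0.187644.
Under the Kimura two-parameter model, d = −½ ln(1 − 2P − Q) − ¼ ln(1 − 2Q).
1 − 2P − Q = 0.385104, giving −½ ln(0.385104) = 0.477121.
1 − 2Q = 0.624712, giving −¼ ln(0.624712) = 0.117616.
d = 0.477121 + 0.117616 = 0.594737.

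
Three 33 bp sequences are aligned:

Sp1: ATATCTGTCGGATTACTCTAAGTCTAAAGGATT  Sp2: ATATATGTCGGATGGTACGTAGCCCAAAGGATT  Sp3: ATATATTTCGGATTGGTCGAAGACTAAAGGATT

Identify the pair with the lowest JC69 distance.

Sp1–Sp2: 9/33 differ, p = 0.273, d = 0.339.
Sp1–Sp3: 6/33 differ, p = 0.182, d = 0.208.
Sp2–Sp3: 7/33 differ, p = 0.212, d = 0.249.
The smallest distance is between Sp1 and Sp3.

Sp1 and Sp3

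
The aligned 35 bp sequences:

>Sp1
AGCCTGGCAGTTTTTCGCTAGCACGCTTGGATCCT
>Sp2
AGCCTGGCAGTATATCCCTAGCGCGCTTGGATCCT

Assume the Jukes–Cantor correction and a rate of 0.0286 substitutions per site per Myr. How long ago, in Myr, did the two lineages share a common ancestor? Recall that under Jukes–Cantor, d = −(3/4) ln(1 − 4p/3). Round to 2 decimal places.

The sequences differ at 4 of 35 sites (12, 14, 17, 23), so p = 4/35 ≈ 0.114286.
d = −(3/4) ln(1 − 4p/3) = −0.75 ln(1 − 0.152381) = −0.75 ln(0.847619)
  = −0.75 × (-0.165324) = 0.123993 substitutions/site.
Under a molecular clock d = 2μt, so t = d/(2μ) = 0.123993 / (2 × 0.0286) = 2.17 Myr.

2.17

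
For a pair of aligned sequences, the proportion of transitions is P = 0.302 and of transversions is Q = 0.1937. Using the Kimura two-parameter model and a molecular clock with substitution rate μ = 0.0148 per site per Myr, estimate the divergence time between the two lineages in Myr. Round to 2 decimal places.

Under the Kimura two-parameter model, d = −½ ln(1 − 2P − Q) − ¼ ln(1 − 2Q).
1 − 2P − Q = 0.2023, giving −½ ln(0.2023) = 0.799002.
1 − 2Q = 0.6126, giving −¼ ln(0.6126) = 0.122511.
d = 0.799002 + 0.122511 = 0.921513.
Under a molecular clock d = 2μt, so t = d/(2μ) = 0.921513 / (2 × 0.0148) = 31.13 Myr.

31.13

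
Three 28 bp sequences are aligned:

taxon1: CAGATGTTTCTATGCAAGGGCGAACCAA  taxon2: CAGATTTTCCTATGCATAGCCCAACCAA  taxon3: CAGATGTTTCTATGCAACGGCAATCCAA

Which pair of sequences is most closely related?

taxon1 and taxon3

taxon1–taxon2: 6/28 differ, p = 0.214, d = 0.252.
taxon1–taxon3: 3/28 differ, p = 0.107, d = 0.116.
taxon2–taxon3: 7/28 differ, p = 0.250, d = 0.304.
The smallest distance is between taxon1 and taxon3.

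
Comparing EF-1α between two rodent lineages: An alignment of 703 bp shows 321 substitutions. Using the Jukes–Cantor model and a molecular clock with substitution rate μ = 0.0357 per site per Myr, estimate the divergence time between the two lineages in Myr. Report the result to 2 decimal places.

9.86

p = 321/703 ≈ 0.456615.
d = −(3/4) ln(1 − 4p/3) = −0.75 ln(1 − 0.60882) = −0.75 ln(0.39118)
  = −0.75 × (-0.938587) = 0.703940 substitutions/site.
Under a molecular clock d = 2μt, so t = d/(2μ) = 0.703940 / (2 × 0.0357) = 9.86 Myr.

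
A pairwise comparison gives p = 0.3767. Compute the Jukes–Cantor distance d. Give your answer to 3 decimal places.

0.523

d = −(3/4) ln(1 − 4p/3) = −0.75 ln(1 − 0.502267) = −0.75 ln(0.497733)
  = −0.75 × (-0.697691) = 0.523268 substitutions/site.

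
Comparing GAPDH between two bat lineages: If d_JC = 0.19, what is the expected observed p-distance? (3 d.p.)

p = (3/4)(1 − e^(−4d/3)) = 0.75 × (1 − e^(-0.253333)) = 0.75 × (1 − 0.776209) = 0.167843.

0.168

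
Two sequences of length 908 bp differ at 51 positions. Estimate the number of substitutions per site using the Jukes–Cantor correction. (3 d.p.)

p = 51/908 ≈ 0.056167.
d = −(3/4) ln(1 − 4p/3) = −0.75 ln(1 − 0.074889) = −0.75 ln(0.925111)
  = −0.75 × (-0.077842) = 0.058382 substitutions/site.

0.058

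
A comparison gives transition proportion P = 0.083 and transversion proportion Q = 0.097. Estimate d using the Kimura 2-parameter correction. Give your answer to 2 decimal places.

0.21

Under the Kimura two-parameter model, d = −½ ln(1 − 2P − Q) − ¼ ln(1 − 2Q).
1 − 2P − Q = 0.737, giving −½ ln(0.737) = 0.152584.
1 − 2Q = 0.806, giving −¼ ln(0.806) = 0.053918.
d = 0.152584 + 0.053918 = 0.206502.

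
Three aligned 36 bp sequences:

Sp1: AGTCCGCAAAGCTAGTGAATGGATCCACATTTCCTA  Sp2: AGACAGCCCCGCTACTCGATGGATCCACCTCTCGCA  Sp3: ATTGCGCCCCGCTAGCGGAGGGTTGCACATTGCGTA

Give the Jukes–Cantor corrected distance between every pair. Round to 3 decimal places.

d(Sp1,Sp2) = 0.441, d(Sp1,Sp3) = 0.441, d(Sp2,Sp3) = 0.548

Sp1–Sp2: 12/36 sites differ → p ≈ 0.333333, d = −0.75 ln(1 − 0.444444) = 0.440839 ≈ 0.441.
Sp1–Sp3: 12/36 sites differ → p ≈ 0.333333, d = −0.75 ln(1 − 0.444444) = 0.440839 ≈ 0.441.
Sp2–Sp3: 14/36 sites differ → p ≈ 0.388889, d = −0.75 ln(1 − 0.518519) = 0.548166 ≈ 0.548.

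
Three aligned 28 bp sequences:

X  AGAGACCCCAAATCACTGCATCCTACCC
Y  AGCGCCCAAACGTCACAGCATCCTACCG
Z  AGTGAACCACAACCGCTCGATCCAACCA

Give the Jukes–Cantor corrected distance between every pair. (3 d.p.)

X–Y: 8/28 sites differ → p ≈ 0.285714, d = −0.75 ln(1 − 0.380952) = 0.359679 ≈ 0.360.
X–Z: 10/28 sites differ → p ≈ 0.357143, d = −0.75 ln(1 − 0.476191) = 0.484971 ≈ 0.485.
Y–Z: 14/28 sites differ → p = 0.5, d = −0.75 ln(1 − 0.666667) = 0.823960 ≈ 0.824.

d(X,Y) = 0.360, d(X,Z) = 0.485, d(Y,Z) = 0.824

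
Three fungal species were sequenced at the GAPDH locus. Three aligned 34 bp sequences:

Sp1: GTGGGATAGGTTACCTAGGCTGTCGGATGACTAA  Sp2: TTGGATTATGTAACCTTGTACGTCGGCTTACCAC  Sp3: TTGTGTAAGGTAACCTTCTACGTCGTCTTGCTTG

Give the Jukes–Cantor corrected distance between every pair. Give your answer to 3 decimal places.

d(Sp1,Sp2) = 0.535, d(Sp1,Sp3) = 0.741, d(Sp2,Sp3) = 0.373

Sp1–Sp2: 13/34 sites differ → p ≈ 0.382353, d = −0.75 ln(1 − 0.509804) = 0.534712 ≈ 0.535.
Sp1–Sp3: 16/34 sites differ → p ≈ 0.470588, d = −0.75 ln(1 − 0.627451) = 0.740540 ≈ 0.741.
Sp2–Sp3: 10/34 sites differ → p ≈ 0.294118, d = −0.75 ln(1 − 0.392157) = 0.373379 ≈ 0.373.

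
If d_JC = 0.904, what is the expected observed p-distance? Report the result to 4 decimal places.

p = (3/4)(1 − e^(−4d/3)) = 0.75 × (1 − e^(-1.205333)) = 0.75 × (1 − 0.299592) = 0.525306.

0.5253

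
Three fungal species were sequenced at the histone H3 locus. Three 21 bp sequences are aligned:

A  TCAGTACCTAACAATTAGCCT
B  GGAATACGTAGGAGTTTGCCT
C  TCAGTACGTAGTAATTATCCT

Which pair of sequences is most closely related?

A and C

A–B: 8/21 differ, p = 0.381, d = 0.532.
A–C: 4/21 differ, p = 0.190, d = 0.220.
B–C: 7/21 differ, p = 0.333, d = 0.441.
The smallest distance is between A and C.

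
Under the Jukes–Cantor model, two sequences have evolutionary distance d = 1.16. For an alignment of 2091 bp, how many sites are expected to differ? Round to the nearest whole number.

1234

Invert JC69: p = (3/4)(1 − e^(−4d/3)) = 0.75 × (1 − e^(-1.546667)) = 0.75 × (1 − 0.212957) = 0.590282.
Expected differing sites = pL ≈ 0.590282 × 2091 = 1234.279662 ≈ 1234.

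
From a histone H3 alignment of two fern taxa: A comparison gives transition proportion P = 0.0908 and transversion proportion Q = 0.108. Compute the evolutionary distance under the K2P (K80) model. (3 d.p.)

0.232

Under the Kimura two-parameter model, d = −½ ln(1 − 2P − Q) − ¼ ln(1 − 2Q).
1 − 2P − Q = 0.7104, giving −½ ln(0.7104) = 0.170964.
1 − 2Q = 0.784, giving −¼ ln(0.784) = 0.060837.
d = 0.170964 + 0.060837 = 0.231801.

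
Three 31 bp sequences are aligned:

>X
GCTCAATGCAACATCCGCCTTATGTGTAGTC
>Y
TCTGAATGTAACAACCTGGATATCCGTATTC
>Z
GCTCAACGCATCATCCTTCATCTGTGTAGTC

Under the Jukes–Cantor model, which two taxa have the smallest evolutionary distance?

X and Z

X–Y: 11/31 differ, p = 0.355, d = 0.481.
X–Z: 6/31 differ, p = 0.194, d = 0.224.
Y–Z: 12/31 differ, p = 0.387, d = 0.544.
The smallest distance is between X and Z.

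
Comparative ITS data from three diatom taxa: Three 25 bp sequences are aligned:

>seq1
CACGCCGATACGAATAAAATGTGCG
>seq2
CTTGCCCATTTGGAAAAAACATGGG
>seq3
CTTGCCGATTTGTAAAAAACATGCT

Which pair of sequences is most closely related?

seq2 and seq3

seq1–seq2: 10/25 differ, p = 0.400, d = 0.572.
seq1–seq3: 9/25 differ, p = 0.360, d = 0.490.
seq2–seq3: 4/25 differ, p = 0.160, d = 0.180.
The smallest distance is between seq2 and seq3.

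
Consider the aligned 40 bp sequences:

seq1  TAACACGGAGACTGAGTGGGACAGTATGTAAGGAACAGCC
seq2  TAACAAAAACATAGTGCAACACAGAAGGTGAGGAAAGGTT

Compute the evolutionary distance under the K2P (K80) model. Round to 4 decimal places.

0.7297

Of 40 sites, 10 differences are transitions and 8 are transversions, so P = 10/40 = 0.25 and Q = 8/40 = 0.2.
Under the Kimura two-parameter model, d = −½ ln(1 − 2P − Q) − ¼ ln(1 − 2Q).
1 − 2P − Q = 0.3, giving −½ ln(0.3) = 0.601986.
1 − 2Q = 0.6, giving −¼ ln(0.6) = 0.127706.
d = 0.601986 + 0.127706 = 0.729692.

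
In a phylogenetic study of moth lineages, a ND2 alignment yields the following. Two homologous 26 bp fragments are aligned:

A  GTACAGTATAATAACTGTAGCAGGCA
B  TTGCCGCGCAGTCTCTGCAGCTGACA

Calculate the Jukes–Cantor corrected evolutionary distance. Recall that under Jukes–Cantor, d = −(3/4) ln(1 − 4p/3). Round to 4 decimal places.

The sequences differ at 12 of 26 sites, so p = 12/26 ≈ 0.461538.
d = −(3/4) ln(1 − 4p/3) = −0.75 ln(1 − 0.615384) = −0.75 ln(0.384616)
  = −0.75 × (-0.955510) = 0.716633 substitutions/site.

0.7166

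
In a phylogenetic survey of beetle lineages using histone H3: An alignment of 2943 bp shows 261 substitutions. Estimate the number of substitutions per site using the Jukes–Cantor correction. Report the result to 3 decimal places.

p = 261/2943 ≈ 0.088685.
d = −(3/4) ln(1 − 4p/3) = −0.75 ln(1 − 0.118247) = −0.75 ln(0.881753)
  = −0.75 × (-0.125843) = 0.094382 substitutions/site.

0.094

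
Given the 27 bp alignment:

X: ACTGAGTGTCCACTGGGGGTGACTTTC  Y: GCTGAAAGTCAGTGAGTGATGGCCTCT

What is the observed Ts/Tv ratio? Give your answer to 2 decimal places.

Transitions are A↔G and C↔T; transversions are all other mismatches.
Transitions: 10. Transversions: 4.
R = 10/4 = 2.50.

2.50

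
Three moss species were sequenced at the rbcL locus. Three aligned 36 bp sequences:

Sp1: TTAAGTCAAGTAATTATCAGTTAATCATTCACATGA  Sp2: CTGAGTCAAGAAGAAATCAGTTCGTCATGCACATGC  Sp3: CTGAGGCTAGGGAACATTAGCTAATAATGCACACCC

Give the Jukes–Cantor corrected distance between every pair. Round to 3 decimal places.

Sp1–Sp2: 10/36 sites differ → p ≈ 0.277778, d = −0.75 ln(1 − 0.370371) = 0.346968 ≈ 0.347.
Sp1–Sp3: 15/36 sites differ → p ≈ 0.416667, d = −0.75 ln(1 − 0.555556) = 0.608198 ≈ 0.608.
Sp2–Sp3: 13/36 sites differ → p ≈ 0.361111, d = −0.75 ln(1 − 0.481481) = 0.492584 ≈ 0.493.

d(Sp1,Sp2) = 0.347, d(Sp1,Sp3) = 0.608, d(Sp2,Sp3) = 0.493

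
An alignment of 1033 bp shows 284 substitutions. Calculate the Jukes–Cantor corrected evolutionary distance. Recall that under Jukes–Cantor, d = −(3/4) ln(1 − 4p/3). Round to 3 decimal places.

0.342

p = 284/1033 ≈ 0.274927.
d = −(3/4) ln(1 − 4p/3) = −0.75 ln(1 − 0.366569) = −0.75 ln(0.633431)
  = −0.75 × (-0.456604) = 0.342453 substitutions/site.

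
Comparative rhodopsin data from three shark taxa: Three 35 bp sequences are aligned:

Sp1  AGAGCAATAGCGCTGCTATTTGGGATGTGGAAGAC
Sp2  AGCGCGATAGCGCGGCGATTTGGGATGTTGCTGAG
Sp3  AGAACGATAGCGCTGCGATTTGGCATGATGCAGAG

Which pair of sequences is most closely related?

Sp2 and Sp3

Sp1–Sp2: 8/35 differ, p = 0.229, d = 0.273.
Sp1–Sp3: 8/35 differ, p = 0.229, d = 0.273.
Sp2–Sp3: 6/35 differ, p = 0.171, d = 0.195.
The smallest distance is between Sp2 and Sp3.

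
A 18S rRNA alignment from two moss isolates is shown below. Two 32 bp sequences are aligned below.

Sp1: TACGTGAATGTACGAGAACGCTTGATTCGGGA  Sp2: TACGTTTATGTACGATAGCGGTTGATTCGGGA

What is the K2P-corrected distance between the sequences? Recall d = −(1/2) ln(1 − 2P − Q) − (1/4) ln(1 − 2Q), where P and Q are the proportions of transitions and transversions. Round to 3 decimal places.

0.176

Of 32 sites, 1 differences are transitions and 4 are transversions, so P = 1/32 = 0.03125 and Q = 4/32 = 0.125.
Under the Kimura two-parameter model, d = −½ ln(1 − 2P − Q) − ¼ ln(1 − 2Q).
1 − 2P − Q = 0.8125, giving −½ ln(0.8125) = 0.103820.
1 − 2Q = 0.75, giving −¼ ln(0.75) = 0.071921.
d = 0.103820 + 0.071921 = 0.175741.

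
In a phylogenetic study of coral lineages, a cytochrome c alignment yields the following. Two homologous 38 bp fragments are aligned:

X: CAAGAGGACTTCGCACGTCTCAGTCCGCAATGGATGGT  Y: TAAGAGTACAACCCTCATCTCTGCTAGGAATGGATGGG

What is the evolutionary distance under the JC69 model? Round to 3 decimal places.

The sequences differ at 13 of 38 sites, so p = 13/38 ≈ 0.342105.
d = −(3/4) ln(1 − 4p/3) = −0.75 ln(1 − 0.45614) = −0.75 ln(0.54386)
  = −0.75 × (-0.609063) = 0.456797 substitutions/site.

0.457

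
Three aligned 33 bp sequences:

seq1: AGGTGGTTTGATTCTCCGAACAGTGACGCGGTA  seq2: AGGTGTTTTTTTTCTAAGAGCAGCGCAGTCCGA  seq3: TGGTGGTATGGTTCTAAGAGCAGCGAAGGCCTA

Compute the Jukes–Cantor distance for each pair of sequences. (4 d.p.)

d(seq1,seq2) = 0.5587, d(seq1,seq3) = 0.4408, d(seq2,seq3) = 0.2928

seq1–seq2: 13/33 sites differ → p ≈ 0.393939, d = −0.75 ln(1 − 0.525252) = 0.558728 ≈ 0.5587.
seq1–seq3: 11/33 sites differ → p ≈ 0.333333, d = −0.75 ln(1 − 0.444444) = 0.440839 ≈ 0.4408.
seq2–seq3: 8/33 sites differ → p ≈ 0.242424, d = −0.75 ln(1 − 0.323232) = 0.292820 ≈ 0.2928.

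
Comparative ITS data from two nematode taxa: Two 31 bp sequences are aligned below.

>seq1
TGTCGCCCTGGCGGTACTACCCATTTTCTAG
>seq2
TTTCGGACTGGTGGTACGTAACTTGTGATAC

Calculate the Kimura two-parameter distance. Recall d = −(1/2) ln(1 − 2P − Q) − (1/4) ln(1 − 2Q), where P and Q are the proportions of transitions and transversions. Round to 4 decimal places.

Of 31 sites, 1 differences are transitions and 12 are transversions, so P = 1/31 ≈ 0.032258 and Q = 12/31 ≈ 0.387097.
Under the Kimura two-parameter model, d = −½ ln(1 − 2P − Q) − ¼ ln(1 − 2Q).
1 − 2P − Q = 0.548387, giving −½ ln(0.548387) = 0.300387.
1 − 2Q = 0.225806, giving −¼ ln(0.225806) = 0.372020.
d = 0.300387 + 0.372020 = 0.672407.

0.6724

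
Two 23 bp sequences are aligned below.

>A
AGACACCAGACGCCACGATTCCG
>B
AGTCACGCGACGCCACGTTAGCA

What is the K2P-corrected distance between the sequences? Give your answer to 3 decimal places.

Of 23 sites, 1 differences are transitions and 6 are transversions, so P = 1/23 ≈ 0.043478 and Q = 6/23 ≈ 0.26087.
Under the Kimura two-parameter model, d = −½ ln(1 − 2P − Q) − ¼ ln(1 − 2Q).
1 − 2P − Q = 0.652174, giving −½ ln(0.652174) = 0.213722.
1 − 2Q = 0.47826, giving −¼ ln(0.47826) = 0.184400.
d = 0.213722 + 0.184400 = 0.398122.

0.398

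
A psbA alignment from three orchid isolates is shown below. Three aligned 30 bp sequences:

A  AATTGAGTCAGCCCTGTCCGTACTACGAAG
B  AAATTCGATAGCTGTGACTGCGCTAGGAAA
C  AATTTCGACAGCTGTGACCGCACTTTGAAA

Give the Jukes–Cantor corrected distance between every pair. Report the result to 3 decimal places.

d(A,B) = 0.647, d(A,C) = 0.441, d(B,C) = 0.233

A–B: 13/30 sites differ → p ≈ 0.433333, d = −0.75 ln(1 − 0.577777) = 0.646666 ≈ 0.647.
A–C: 10/30 sites differ → p ≈ 0.333333, d = −0.75 ln(1 − 0.444444) = 0.440839 ≈ 0.441.
B–C: 6/30 sites differ → p = 0.2, d = −0.75 ln(1 − 0.266667) = 0.232617 ≈ 0.233.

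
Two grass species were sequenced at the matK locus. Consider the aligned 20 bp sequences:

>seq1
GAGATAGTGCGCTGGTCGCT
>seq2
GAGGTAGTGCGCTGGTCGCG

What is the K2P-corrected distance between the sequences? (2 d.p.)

Of 20 sites, 1 differences are transitions and 1 are transversions, so P = 1/20 = 0.05 and Q = 1/20 = 0.05.
Under the Kimura two-parameter model, d = −½ ln(1 − 2P − Q) − ¼ ln(1 − 2Q).
1 − 2P − Q = 0.85, giving −½ ln(0.85) = 0.081259.
1 − 2Q = 0.9, giving −¼ ln(0.9) = 0.026340.
d = 0.081259 + 0.026340 = 0.107599.

0.11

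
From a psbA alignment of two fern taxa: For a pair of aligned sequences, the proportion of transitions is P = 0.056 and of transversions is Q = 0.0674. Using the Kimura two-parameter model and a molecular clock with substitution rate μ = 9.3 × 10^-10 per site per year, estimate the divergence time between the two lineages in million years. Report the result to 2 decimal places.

72.61

Under the Kimura two-parameter model, d = −½ ln(1 − 2P − Q) − ¼ ln(1 − 2Q).
1 − 2P − Q = 0.8206, giving −½ ln(0.8206) = 0.098860.
1 − 2Q = 0.8652, giving −¼ ln(0.8652) = 0.036199.
d = 0.098860 + 0.036199 = 0.135059.
Under a molecular clock d = 2μt, so t = d/(2μ) = 0.135059 / (2 × 9.3 × 10^-10) = 72.61 million years.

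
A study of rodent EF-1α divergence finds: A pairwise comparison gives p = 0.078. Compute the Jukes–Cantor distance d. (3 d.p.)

0.082

d = −(3/4) ln(1 − 4p/3) = −0.75 ln(1 − 0.104) = −0.75 ln(0.896)
  = −0.75 × (-0.109815) = 0.082361 substitutions/site.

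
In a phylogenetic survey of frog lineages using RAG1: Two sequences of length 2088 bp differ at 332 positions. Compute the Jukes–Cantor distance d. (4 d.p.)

0.1787

p = 332/2088 ≈ 0.159004.
d = −(3/4) ln(1 − 4p/3) = −0.75 ln(1 − 0.212005) = −0.75 ln(0.787995)
  = −0.75 × (-0.238264) = 0.178698 substitutions/site.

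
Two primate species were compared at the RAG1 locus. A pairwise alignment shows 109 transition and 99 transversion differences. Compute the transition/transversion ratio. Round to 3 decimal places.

1.101

R = 109/99 = 1.101010… ≈ 1.101 (to 3 d.p.).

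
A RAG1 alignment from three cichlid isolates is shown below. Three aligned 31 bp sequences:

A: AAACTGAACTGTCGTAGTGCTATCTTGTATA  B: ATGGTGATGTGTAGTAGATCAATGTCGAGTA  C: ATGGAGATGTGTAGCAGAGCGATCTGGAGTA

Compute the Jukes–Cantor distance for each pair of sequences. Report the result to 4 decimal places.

A–B: 13/31 sites differ → p ≈ 0.419355, d = −0.75 ln(1 − 0.55914) = 0.614271 ≈ 0.6143.
A–C: 13/31 sites differ → p ≈ 0.419355, d = −0.75 ln(1 − 0.55914) = 0.614271 ≈ 0.6143.
B–C: 6/31 sites differ → p ≈ 0.193548, d = −0.75 ln(1 − 0.258064) = 0.223869 ≈ 0.2239.

d(A,B) = 0.6143, d(A,C) = 0.6143, d(B,C) = 0.2239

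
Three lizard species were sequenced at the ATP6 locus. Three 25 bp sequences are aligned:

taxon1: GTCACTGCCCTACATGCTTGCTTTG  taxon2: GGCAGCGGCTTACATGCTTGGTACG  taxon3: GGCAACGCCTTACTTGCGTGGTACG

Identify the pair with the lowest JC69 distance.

taxon2 and taxon3

taxon1–taxon2: 8/25 differ, p = 0.320, d = 0.417.
taxon1–taxon3: 9/25 differ, p = 0.360, d = 0.490.
taxon2–taxon3: 4/25 differ, p = 0.160, d = 0.180.
The smallest distance is between taxon2 and taxon3.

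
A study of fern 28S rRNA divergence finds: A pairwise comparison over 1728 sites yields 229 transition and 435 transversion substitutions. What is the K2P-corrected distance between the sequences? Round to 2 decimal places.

0.54

P = 229/1728 ≈ 0.132523 and Q = 435/1728 ≈ 0.251736.
Under the Kimura two-parameter model, d = −½ ln(1 − 2P − Q) − ¼ ln(1 − 2Q).
1 − 2P − Q = 0.483218, giving −½ ln(0.483218) = 0.363644.
1 − 2Q = 0.496528, giving −¼ ln(0.496528) = 0.175029.
d = 0.363644 + 0.175029 = 0.538673.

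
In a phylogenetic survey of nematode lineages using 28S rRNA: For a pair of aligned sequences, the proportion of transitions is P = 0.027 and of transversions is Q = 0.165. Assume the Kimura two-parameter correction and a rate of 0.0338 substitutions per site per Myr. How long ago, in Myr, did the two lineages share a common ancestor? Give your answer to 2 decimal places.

Under the Kimura two-parameter model, d = −½ ln(1 − 2P − Q) − ¼ ln(1 − 2Q).
1 − 2P − Q = 0.781, giving −½ ln(0.781) = 0.123590.
1 − 2Q = 0.67, giving −¼ ln(0.67) = 0.100119.
d = 0.123590 + 0.100119 = 0.223709.
Under a molecular clock d = 2μt, so t = d/(2μ) = 0.223709 / (2 × 0.0338) = 3.31 Myr.

3.31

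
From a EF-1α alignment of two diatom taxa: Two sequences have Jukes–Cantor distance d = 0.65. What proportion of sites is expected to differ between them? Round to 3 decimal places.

p = (3/4)(1 − e^(−4d/3)) = 0.75 × (1 − e^(-0.866667)) = 0.75 × (1 − 0.420350) = 0.434738.

0.435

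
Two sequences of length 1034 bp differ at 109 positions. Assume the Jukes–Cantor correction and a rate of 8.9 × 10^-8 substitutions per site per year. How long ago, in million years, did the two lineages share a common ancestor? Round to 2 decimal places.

0.64

p = 109/1034 ≈ 0.105416.
d = −(3/4) ln(1 − 4p/3) = −0.75 ln(1 − 0.140555) = −0.75 ln(0.859445)
  = −0.75 × (-0.151468) = 0.113601 substitutions/site.
Under a molecular clock d = 2μt, so t = d/(2μ) = 0.113601 / (2 × 8.9 × 10^-8) = 0.64 million years.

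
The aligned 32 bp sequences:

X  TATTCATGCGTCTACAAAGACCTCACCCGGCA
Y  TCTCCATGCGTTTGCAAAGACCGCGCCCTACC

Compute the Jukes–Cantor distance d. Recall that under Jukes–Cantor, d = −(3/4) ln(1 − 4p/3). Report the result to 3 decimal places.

0.353

The sequences differ at 9 of 32 sites (2, 4, 12, 14, 23, 25, 29, 30, 32), so p = 9/32 = 0.28125.
d = −(3/4) ln(1 − 4p/3) = −0.75 ln(1 − 0.375) = −0.75 ln(0.625)
  = −0.75 × (-0.470004) = 0.352503 substitutions/site.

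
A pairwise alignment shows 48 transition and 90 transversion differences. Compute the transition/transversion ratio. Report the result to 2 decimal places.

R = 48/90 = 0.533333… ≈ 0.53 (to 2 d.p.).

0.53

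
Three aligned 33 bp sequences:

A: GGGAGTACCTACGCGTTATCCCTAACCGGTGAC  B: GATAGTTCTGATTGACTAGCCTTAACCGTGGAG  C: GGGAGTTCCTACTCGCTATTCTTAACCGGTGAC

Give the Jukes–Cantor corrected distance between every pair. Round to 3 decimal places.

A–B: 15/33 sites differ → p ≈ 0.454545, d = −0.75 ln(1 − 0.60606) = 0.698667 ≈ 0.699.
A–C: 5/33 sites differ → p ≈ 0.151515, d = −0.75 ln(1 − 0.20202) = 0.169254 ≈ 0.169.
B–C: 12/33 sites differ → p ≈ 0.363636, d = −0.75 ln(1 − 0.484848) = 0.497470 ≈ 0.497.

d(A,B) = 0.699, d(A,C) = 0.169, d(B,C) = 0.497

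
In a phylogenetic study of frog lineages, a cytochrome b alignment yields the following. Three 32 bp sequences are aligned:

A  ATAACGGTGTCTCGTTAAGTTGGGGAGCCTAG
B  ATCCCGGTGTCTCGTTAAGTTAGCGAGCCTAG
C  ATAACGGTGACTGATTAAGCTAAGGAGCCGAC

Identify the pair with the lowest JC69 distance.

A and B

A–B: 4/32 differ, p = 0.125, d = 0.137.
A–C: 8/32 differ, p = 0.250, d = 0.304.
B–C: 10/32 differ, p = 0.313, d = 0.404.
The smallest distance is between A and B.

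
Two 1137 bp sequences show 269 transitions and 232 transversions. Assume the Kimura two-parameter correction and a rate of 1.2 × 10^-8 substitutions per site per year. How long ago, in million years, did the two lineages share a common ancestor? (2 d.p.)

29.02

P = 269/1137 ≈ 0.236588 and Q = 232/1137 ≈ 0.204046.
Under the Kimura two-parameter model, d = −½ ln(1 − 2P − Q) − ¼ ln(1 − 2Q).
1 − 2P − Q = 0.322778, giving −½ ln(0.322778) = 0.565395.
1 − 2Q = 0.591908, giving −¼ ln(0.591908) = 0.131101.
d = 0.565395 + 0.131101 = 0.696496.
Under a molecular clock d = 2μt, so t = d/(2μ) = 0.696496 / (2 × 1.2 × 10^-8) = 29.02 million years.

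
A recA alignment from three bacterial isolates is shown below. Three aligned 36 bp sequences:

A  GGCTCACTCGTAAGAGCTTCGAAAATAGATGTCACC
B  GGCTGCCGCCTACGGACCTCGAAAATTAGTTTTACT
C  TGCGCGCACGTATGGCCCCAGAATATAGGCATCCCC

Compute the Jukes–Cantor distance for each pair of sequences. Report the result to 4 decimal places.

A–B: 14/36 sites differ → p ≈ 0.388889, d = −0.75 ln(1 − 0.518519) = 0.548166 ≈ 0.5482.
A–C: 15/36 sites differ → p ≈ 0.416667, d = −0.75 ln(1 − 0.555556) = 0.608198 ≈ 0.6082.
B–C: 18/36 sites differ → p = 0.5, d = −0.75 ln(1 − 0.666667) = 0.823960 ≈ 0.8240.

d(A,B) = 0.5482, d(A,C) = 0.6082, d(B,C) = 0.8240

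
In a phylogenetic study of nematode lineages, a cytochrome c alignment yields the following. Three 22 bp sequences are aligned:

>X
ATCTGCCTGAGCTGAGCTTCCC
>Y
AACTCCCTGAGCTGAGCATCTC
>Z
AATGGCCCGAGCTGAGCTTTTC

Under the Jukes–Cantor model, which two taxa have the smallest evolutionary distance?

X–Y: 4/22 differ, p = 0.182, d = 0.208.
X–Z: 6/22 differ, p = 0.273, d = 0.339.
Y–Z: 6/22 differ, p = 0.273, d = 0.339.
The smallest distance is between X and Y.

X and Y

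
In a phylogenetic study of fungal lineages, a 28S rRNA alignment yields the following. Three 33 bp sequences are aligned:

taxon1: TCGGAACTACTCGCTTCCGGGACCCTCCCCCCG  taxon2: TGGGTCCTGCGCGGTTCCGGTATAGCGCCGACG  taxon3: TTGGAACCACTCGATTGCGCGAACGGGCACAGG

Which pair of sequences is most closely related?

taxon1–taxon2: 14/33 differ, p = 0.424, d = 0.625.
taxon1–taxon3: 12/33 differ, p = 0.364, d = 0.497.
taxon2–taxon3: 16/33 differ, p = 0.485, d = 0.780.
The smallest distance is between taxon1 and taxon3.

taxon1 and taxon3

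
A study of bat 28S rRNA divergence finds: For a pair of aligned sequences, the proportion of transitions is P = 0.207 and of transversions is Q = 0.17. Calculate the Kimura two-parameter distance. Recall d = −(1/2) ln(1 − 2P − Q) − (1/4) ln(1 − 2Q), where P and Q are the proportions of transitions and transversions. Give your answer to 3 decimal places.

0.542

Under the Kimura two-parameter model, d = −½ ln(1 − 2P − Q) − ¼ ln(1 − 2Q).
1 − 2P − Q = 0.416, giving −½ ln(0.416) = 0.438535.
1 − 2Q = 0.66, giving −¼ ln(0.66) = 0.103879.
d = 0.438535 + 0.103879 = 0.542414.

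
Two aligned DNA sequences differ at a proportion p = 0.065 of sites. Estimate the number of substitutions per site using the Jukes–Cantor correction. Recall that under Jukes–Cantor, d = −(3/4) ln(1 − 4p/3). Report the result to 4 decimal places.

0.0680

d = −(3/4) ln(1 − 4p/3) = −0.75 ln(1 − 0.086667) = −0.75 ln(0.913333)
  = −0.75 × (-0.090655) = 0.067991 substitutions/site.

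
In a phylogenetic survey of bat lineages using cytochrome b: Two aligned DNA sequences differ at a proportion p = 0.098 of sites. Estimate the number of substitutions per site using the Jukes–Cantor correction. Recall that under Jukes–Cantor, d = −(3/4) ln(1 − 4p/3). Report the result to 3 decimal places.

d = −(3/4) ln(1 − 4p/3) = −0.75 ln(1 − 0.130667) = −0.75 ln(0.869333)
  = −0.75 × (-0.140029) = 0.105022 substitutions/site.

0.105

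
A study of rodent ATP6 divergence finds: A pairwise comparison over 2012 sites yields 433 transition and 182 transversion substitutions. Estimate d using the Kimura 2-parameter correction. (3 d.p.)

0.418

P = 433/2012 ≈ 0.215209 and Q = 182/2012 ≈ 0.090457.
Under the Kimura two-parameter model, d = −½ ln(1 − 2P − Q) − ¼ ln(1 − 2Q).
1 − 2P − Q = 0.479125, giving −½ ln(0.479125) = 0.367897.
1 − 2Q = 0.819086, giving −¼ ln(0.819086) = 0.049892.
d = 0.367897 + 0.049892 = 0.417789.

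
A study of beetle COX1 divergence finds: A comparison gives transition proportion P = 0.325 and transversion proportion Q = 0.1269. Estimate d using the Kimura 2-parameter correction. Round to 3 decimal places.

Under the Kimura two-parameter model, d = −½ ln(1 − 2P − Q) − ¼ ln(1 − 2Q).
1 − 2P − Q = 0.2231, giving −½ ln(0.2231) = 0.750068.
1 − 2Q = 0.7462, giving −¼ ln(0.7462) = 0.073190.
d = 0.750068 + 0.073190 = 0.823258.

0.823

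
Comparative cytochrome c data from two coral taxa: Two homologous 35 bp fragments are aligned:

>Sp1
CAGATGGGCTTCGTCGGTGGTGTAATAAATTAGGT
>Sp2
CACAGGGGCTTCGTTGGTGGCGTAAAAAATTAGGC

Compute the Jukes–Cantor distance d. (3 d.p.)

0.195

The sequences differ at 6 of 35 sites (3, 5, 15, 21, 26, 35), so p = 6/35 ≈ 0.171429.
d = −(3/4) ln(1 − 4p/3) = −0.75 ln(1 − 0.228572) = −0.75 ln(0.771428)
  = −0.75 × (-0.259512) = 0.194634 substitutions/site.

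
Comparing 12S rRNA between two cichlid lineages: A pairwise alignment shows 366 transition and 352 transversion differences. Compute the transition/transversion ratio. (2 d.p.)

1.04

R = 366/352 = 1.039772… ≈ 1.04 (to 2 d.p.).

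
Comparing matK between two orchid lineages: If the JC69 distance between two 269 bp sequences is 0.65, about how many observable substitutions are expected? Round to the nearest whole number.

Invert JC69: p = (3/4)(1 − e^(−4d/3)) = 0.75 × (1 − e^(-0.866667)) = 0.75 × (1 − 0.420350) = 0.434738.
Expected differing sites = pL ≈ 0.434738 × 269 = 116.944522 ≈ 117.

117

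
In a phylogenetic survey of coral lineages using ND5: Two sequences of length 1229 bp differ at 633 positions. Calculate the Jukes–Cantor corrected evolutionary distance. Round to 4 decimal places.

p = 633/1229 ≈ 0.515053.
d = −(3/4) ln(1 − 4p/3) = −0.75 ln(1 − 0.686737) = −0.75 ln(0.313263)
  = −0.75 × (-1.160712) = 0.870534 substitutions/site.

0.8705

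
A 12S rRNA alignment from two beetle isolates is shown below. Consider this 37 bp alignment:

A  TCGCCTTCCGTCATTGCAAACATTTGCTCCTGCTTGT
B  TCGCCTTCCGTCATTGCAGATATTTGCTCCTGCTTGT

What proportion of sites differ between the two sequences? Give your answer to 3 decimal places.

The sequences differ at 2 of 37 positions (sites 19, 21).
p = 2/37 = 0.054054… ≈ 0.054 (to 3 d.p.).

0.054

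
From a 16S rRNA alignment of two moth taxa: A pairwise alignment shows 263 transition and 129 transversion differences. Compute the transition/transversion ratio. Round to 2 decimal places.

R = 263/129 = 2.038759… ≈ 2.04 (to 2 d.p.).

2.04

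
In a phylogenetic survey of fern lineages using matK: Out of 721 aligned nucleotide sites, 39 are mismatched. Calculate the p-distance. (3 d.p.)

0.054

p = 39/721 = 0.054091… ≈ 0.054 (to 3 d.p.).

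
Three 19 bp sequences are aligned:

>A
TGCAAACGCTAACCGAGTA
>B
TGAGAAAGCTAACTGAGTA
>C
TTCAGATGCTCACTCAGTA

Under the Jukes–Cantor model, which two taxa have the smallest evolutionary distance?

A–B: 4/19 differ, p = 0.211, d = 0.247.
A–C: 6/19 differ, p = 0.316, d = 0.410.
B–C: 7/19 differ, p = 0.368, d = 0.507.
The smallest distance is between A and B.

A and B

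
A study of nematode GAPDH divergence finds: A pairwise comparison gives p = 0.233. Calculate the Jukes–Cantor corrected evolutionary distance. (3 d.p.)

0.279

d = −(3/4) ln(1 − 4p/3) = −0.75 ln(1 − 0.310667) = −0.75 ln(0.689333)
  = −0.75 × (-0.372031) = 0.279023 substitutions/site.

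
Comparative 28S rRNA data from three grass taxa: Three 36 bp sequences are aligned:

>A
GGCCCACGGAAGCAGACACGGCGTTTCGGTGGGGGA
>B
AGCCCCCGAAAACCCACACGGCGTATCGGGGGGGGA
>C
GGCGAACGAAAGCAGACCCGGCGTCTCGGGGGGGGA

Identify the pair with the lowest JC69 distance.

A–B: 8/36 differ, p = 0.222, d = 0.264.
A–C: 6/36 differ, p = 0.167, d = 0.188.
B–C: 9/36 differ, p = 0.250, d = 0.304.
The smallest distance is between A and C.

A and C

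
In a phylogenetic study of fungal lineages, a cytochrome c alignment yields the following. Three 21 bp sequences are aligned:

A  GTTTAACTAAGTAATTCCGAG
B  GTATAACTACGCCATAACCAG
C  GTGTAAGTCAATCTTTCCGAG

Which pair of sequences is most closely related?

A–B: 7/21 differ, p = 0.333, d = 0.441.
A–C: 6/21 differ, p = 0.286, d = 0.360.
B–C: 10/21 differ, p = 0.476, d = 0.756.
The smallest distance is between A and C.

A and C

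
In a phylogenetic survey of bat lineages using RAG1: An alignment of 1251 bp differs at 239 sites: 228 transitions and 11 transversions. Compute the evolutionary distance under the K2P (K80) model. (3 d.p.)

0.238

P = 228/1251 ≈ 0.182254 and Q = 11/1251 ≈ 0.008793.
Under the Kimura two-parameter model, d = −½ ln(1 − 2P − Q) − ¼ ln(1 − 2Q).
1 − 2P − Q = 0.626699, giving −½ ln(0.626699) = 0.233644.
1 − 2Q = 0.982414, giving −¼ ln(0.982414) = 0.004436.
d = 0.233644 + 0.004436 = 0.238080.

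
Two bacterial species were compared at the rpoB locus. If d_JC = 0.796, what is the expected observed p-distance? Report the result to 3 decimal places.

0.491

p = (3/4)(1 − e^(−4d/3)) = 0.75 × (1 − e^(-1.061333)) = 0.75 × (1 − 0.345994) = 0.490505.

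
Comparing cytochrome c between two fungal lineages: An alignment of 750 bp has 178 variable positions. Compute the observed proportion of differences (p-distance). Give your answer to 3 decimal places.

p = 178/750 = 0.237333… ≈ 0.237 (to 3 d.p.).

0.237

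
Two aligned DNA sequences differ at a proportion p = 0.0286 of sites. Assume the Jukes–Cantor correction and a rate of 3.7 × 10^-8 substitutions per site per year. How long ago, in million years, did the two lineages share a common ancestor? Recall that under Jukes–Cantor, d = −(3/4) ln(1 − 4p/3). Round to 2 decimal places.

d = −(3/4) ln(1 − 4p/3) = −0.75 ln(1 − 0.038133) = −0.75 ln(0.961867)
  = −0.75 × (-0.038879) = 0.029159 substitutions/site.
Under a molecular clock d = 2μt, so t = d/(2μ) = 0.029159 / (2 × 3.7 × 10^-8) = 0.39 million years.

0.39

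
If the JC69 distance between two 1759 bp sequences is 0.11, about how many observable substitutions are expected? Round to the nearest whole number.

Invert JC69: p = (3/4)(1 − e^(−4d/3)) = 0.75 × (1 − e^(-0.146667)) = 0.75 × (1 − 0.863582) = 0.102314.
Expected differing sites = pL ≈ 0.102314 × 1759 = 179.970326 ≈ 180.

180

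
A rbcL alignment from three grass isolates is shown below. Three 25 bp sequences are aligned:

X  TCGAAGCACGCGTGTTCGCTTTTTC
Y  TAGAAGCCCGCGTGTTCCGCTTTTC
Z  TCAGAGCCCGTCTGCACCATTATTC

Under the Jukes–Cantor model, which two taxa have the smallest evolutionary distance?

X and Y

X–Y: 5/25 differ, p = 0.200, d = 0.233.
X–Z: 10/25 differ, p = 0.400, d = 0.572.
Y–Z: 10/25 differ, p = 0.400, d = 0.572.
The smallest distance is between X and Y.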